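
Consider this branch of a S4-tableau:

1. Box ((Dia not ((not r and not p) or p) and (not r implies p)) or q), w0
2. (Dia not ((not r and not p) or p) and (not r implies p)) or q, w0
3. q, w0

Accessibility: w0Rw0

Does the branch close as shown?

No world carries both an atom and its negation.

Not closed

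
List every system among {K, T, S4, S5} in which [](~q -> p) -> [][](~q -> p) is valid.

S4, S5

S4-tableau for the negation ~([](~q -> p) -> [][](~q -> p)):
1. ~([](~q -> p) -> [][](~q -> p)), w0
2. [](~q -> p), w0
3. ~[][](~q -> p), w0
4. ~q -> p, w0
5. p, w0
6. ~[](~q -> p), w1
7. ~q -> p, w1
8. p, w1
9. ~(~q -> p), w2
10. ~q, w2
11. ~p, w2
12. ~q -> p, w2
13. p, w2
Accessibility: w0Rw0, w0Rw1, w0Rw2, w1Rw1, w1Rw2, w2Rw2
Branch closes: p and ~p both at w2.
Every branch closes (one shown): valid in S4, hence also in S5 (every theorem of S4 is a theorem of S5).
T-tableau for the negation ~([](~q -> p) -> [][](~q -> p)):
1. ~([](~q -> p) -> [][](~q -> p)), w0
2. [](~q -> p), w0
3. ~[][](~q -> p), w0
4. ~q -> p, w0
5. p, w0
6. ~[](~q -> p), w1
7. ~q -> p, w1
8. p, w1
9. ~(~q -> p), w2
10. ~q, w2
11. ~p, w2
Accessibility: w0Rw0, w0Rw1, w1Rw1, w1Rw2, w2Rw2
Complete open branch: countermodel on a T-frame, so not valid in T, nor in K (the same frame is also a K-frame).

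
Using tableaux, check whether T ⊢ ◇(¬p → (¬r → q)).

Tableau for the negation ¬◇(¬p → (¬r → q)):
1. ¬◇(¬p → (¬r → q)), 0
2. ¬(¬p → (¬r → q)), 0   [¬◇-rule on 1 via 0R0]
3. ¬p, 0   [¬→-rule on 2]
4. ¬(¬r → q), 0   [¬→-rule on 2]
5. ¬r, 0   [¬→-rule on 4]
6. ¬q, 0   [¬→-rule on 4]
Accessibility: 0R0
The negation has an open branch (countermodel exists).

No, not valid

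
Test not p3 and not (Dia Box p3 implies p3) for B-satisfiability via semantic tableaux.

1. not p3 and not (Dia Box p3 implies p3), w0
2. not p3, w0
3. not (Dia Box p3 implies p3), w0
4. Dia Box p3, w0
5. Box p3, w1
6. p3, w0
Accessibility: w0Rw0, w0Rw1, w1Rw0, w1Rw1
Branch closes: p3 and not p3 both at w0.
All branches of the tableau close; one closing branch shown above.

No, unsatisfiable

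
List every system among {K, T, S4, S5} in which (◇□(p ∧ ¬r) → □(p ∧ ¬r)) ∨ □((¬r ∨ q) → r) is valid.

S4-tableau for the negation ¬((◇□(p ∧ ¬r) → □(p ∧ ¬r)) ∨ □((¬r ∨ q) → r)):
1. ¬((◇□(p ∧ ¬r) → □(p ∧ ¬r)) ∨ □((¬r ∨ q) → r)), w0
2. ¬(◇□(p ∧ ¬r) → □(p ∧ ¬r)), w0
3. ¬□((¬r ∨ q) → r), w0
4. ◇□(p ∧ ¬r), w0
5. ¬□(p ∧ ¬r), w0
6. ¬((¬r ∨ q) → r), w1
7. ¬r ∨ q, w1
8. ¬r, w1
9. q, w1
10. □(p ∧ ¬r), w2
11. p ∧ ¬r, w2
12. p, w2
13. ¬r, w2
14. ¬(p ∧ ¬r), w3
15. r, w3
Accessibility: w0Rw0, w0Rw1, w0Rw2, w0Rw3, w1Rw1, w2Rw2, w3Rw3
Complete open branch: countermodel on an S4-frame, so not valid in S4, nor in K, T (the same frame is also a K-frame and a T-frame).
S5-tableau for the negation ¬((◇□(p ∧ ¬r) → □(p ∧ ¬r)) ∨ □((¬r ∨ q) → r)):
1. ¬((◇□(p ∧ ¬r) → □(p ∧ ¬r)) ∨ □((¬r ∨ q) → r)), w0
2. ¬(◇□(p ∧ ¬r) → □(p ∧ ¬r)), w0
3. ¬□((¬r ∨ q) → r), w0
4. ◇□(p ∧ ¬r), w0
5. ¬□(p ∧ ¬r), w0
6. ¬((¬r ∨ q) → r), w1
7. ¬r ∨ q, w1
8. ¬r, w1
9. q, w1
10. □(p ∧ ¬r), w2
11. p ∧ ¬r, w0
12. p, w0
13. ¬r, w0
14. p ∧ ¬r, w1
15. p, w1
16. p ∧ ¬r, w2
17. p, w2
18. ¬r, w2
19. ¬(p ∧ ¬r), w3
20. p ∧ ¬r, w3
21. p, w3
22. ¬r, w3
23. r, w3
Accessibility: w0Rw0, w0Rw1, w0Rw2, w0Rw3, w1Rw0, w1Rw1, w1Rw2, w1Rw3, w2Rw0, w2Rw1, w2Rw2, w2Rw3, w3Rw0, w3Rw1, w3Rw2, w3Rw3
Branch closes: r and ¬r both at w3.
Every branch closes (one shown): valid in S5.

S5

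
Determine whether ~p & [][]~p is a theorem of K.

Tableau for the negation ~(~p & [][]~p):
1. ~(~p & [][]~p), 0
2. ~[][]~p, 0   [~&-rule on 1 (branches; this branch)]
3. ~[]~p, 1   [~[]-rule on 2: fresh world 1, 0R1]
4. p, 2   [~[]-rule on 3: fresh world 2, 1R2]
Accessibility: 0R1, 1R2
The negation has an open branch (countermodel exists).

No, not valid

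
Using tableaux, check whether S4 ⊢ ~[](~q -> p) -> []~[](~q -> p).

Not valid

Tableau for the negation ~(~[](~q -> p) -> []~[](~q -> p)):
1. ~(~[](~q -> p) -> []~[](~q -> p)), u
2. ~[](~q -> p), u
3. ~[]~[](~q -> p), u
4. ~(~q -> p), v
5. ~q, v
6. ~p, v
7. [](~q -> p), w
8. ~q -> p, w
9. p, w
Accessibility: uRu, uRv, uRw, vRv, wRw
The negation has an open branch (countermodel exists).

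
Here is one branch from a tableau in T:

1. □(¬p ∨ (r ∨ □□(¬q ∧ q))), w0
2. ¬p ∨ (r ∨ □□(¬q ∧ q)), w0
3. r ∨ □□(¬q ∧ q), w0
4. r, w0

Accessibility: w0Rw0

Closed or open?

No world carries both an atom and its negation.

Open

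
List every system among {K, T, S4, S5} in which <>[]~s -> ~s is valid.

S5

S4-tableau for the negation ~(<>[]~s -> ~s):
1. ~(<>[]~s -> ~s), w0
2. <>[]~s, w0   [~->-rule on 1]
3. s, w0   [~->-rule on 1]
4. []~s, w1   [<>-rule on 2: fresh world w1, w0Rw1]
5. ~s, w1   [[]-rule on 4 via w1Rw1]
Accessibility: w0Rw0, w0Rw1, w1Rw1
Complete open branch: countermodel on an S4-frame, so not valid in S4, nor in K, T (the same frame is also a K-frame and a T-frame).
S5-tableau for the negation ~(<>[]~s -> ~s):
1. ~(<>[]~s -> ~s), w0
2. <>[]~s, w0   [~->-rule on 1]
3. s, w0   [~->-rule on 1]
4. []~s, w1   [<>-rule on 2: fresh world w1, w0Rw1]
5. ~s, w0   [[]-rule on 4 via w1Rw0]
Accessibility: w0Rw0, w0Rw1, w1Rw0, w1Rw1
Branch closes: s and ~s both at w0.
Every branch closes (one shown): valid in S5.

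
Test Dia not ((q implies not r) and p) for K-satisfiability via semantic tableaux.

Satisfiable (open branch found)

1. Dia not ((q implies not r) and p), u
2. not ((q implies not r) and p), v   [Dia-rule on 1: fresh world v, uRv]
3. not p, v   [neg-and-rule on 2 (branches; this branch)]
Accessibility: uRv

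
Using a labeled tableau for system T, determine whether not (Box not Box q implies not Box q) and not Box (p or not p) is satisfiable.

Unsatisfiable (every branch closes)

1. not (Box not Box q implies not Box q) and not Box (p or not p), 0
2. not (Box not Box q implies not Box q), 0
3. not Box (p or not p), 0
4. Box not Box q, 0
5. Box q, 0
6. not Box q, 0
7. q, 0
8. not (p or not p), 1
9. not p, 1
10. p, 1
Accessibility: 0R0, 0R1, 1R1
Branch closes: p and not p both at 1.
Every branch closes; the branch above is one of them.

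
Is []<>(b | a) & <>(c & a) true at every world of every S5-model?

Tableau for the negation ~([]<>(b | a) & <>(c & a)):
1. ~([]<>(b | a) & <>(c & a)), 0
2. ~<>(c & a), 0   [~&-rule on 1 (branches; this branch)]
3. ~(c & a), 0   [~<>-rule on 2 via 0R0]
4. ~a, 0   [~&-rule on 3 (branches; this branch)]
Accessibility: 0R0
The negation has an open branch (countermodel exists).

Invalid (countermodel exists)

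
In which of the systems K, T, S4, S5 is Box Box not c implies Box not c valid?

T-tableau for the negation not (Box Box not c implies Box not c):
1. not (Box Box not c implies Box not c), u
2. Box Box not c, u
3. not Box not c, u
4. Box not c, u
5. not c, u
6. c, v
7. Box not c, v
8. not c, v
Accessibility: uRu, uRv, vRv
Branch closes: c and not c both at v.
Every branch closes (one shown): valid in T, hence also in S4, S5 (every theorem of T is a theorem of S4 and S5).
K-tableau for the negation not (Box Box not c implies Box not c):
1. not (Box Box not c implies Box not c), u
2. Box Box not c, u
3. not Box not c, u
4. c, v
5. Box not c, v
Accessibility: uRv
Complete open branch: countermodel on a K-frame, so not valid in K.

T, S4, S5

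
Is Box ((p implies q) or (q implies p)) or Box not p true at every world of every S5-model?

Tableau for the negation not (Box ((p implies q) or (q implies p)) or Box not p):
1. not (Box ((p implies q) or (q implies p)) or Box not p), 0
2. not Box ((p implies q) or (q implies p)), 0   [neg-or-rule on 1]
3. not Box not p, 0   [neg-or-rule on 1]
4. not ((p implies q) or (q implies p)), 1   [neg-Box-rule on 2: fresh world 1, 0R1]
5. not (p implies q), 1   [neg-or-rule on 4]
6. not (q implies p), 1   [neg-or-rule on 4]
7. p, 1   [neg-implies-rule on 5]
8. not q, 1   [neg-implies-rule on 5]
9. q, 1   [neg-implies-rule on 6]
10. not p, 1   [neg-implies-rule on 6]
Accessibility: 0R0, 0R1, 1R0, 1R1
Branch closes: q and not q both at 1.
Every branch of the negation's tableau closes; the branch above is one of them.

Valid in S5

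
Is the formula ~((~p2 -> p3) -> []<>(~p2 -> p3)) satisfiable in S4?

1. ~((~p2 -> p3) -> []<>(~p2 -> p3)), u
2. ~p2 -> p3, u   [~->-rule on 1]
3. ~[]<>(~p2 -> p3), u   [~->-rule on 1]
4. p3, u   [->-rule on 2 (branches; this branch)]
5. ~<>(~p2 -> p3), v   [~[]-rule on 3: fresh world v, uRv]
6. ~(~p2 -> p3), v   [~<>-rule on 5 via vRv]
7. ~p2, v   [~->-rule on 6]
8. ~p3, v   [~->-rule on 6]
Accessibility: uRu, uRv, vRv

Yes, satisfiable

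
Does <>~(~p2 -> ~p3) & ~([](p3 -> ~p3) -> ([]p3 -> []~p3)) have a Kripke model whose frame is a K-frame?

1. <>~(~p2 -> ~p3) & ~([](p3 -> ~p3) -> ([]p3 -> []~p3)), u
2. <>~(~p2 -> ~p3), u
3. ~([](p3 -> ~p3) -> ([]p3 -> []~p3)), u
4. [](p3 -> ~p3), u
5. ~([]p3 -> []~p3), u
6. []p3, u
7. ~[]~p3, u
8. ~(~p2 -> ~p3), v
9. ~p2, v
10. p3, v
11. p3 -> ~p3, v
12. ~p3, v
Accessibility: uRv
Branch closes: p3 and ~p3 both at v.
Every branch closes; the branch above is one of them.

Unsatisfiable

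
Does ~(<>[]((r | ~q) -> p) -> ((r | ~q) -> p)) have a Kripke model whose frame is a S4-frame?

1. ~(<>[]((r | ~q) -> p) -> ((r | ~q) -> p)), u
2. <>[]((r | ~q) -> p), u
3. ~((r | ~q) -> p), u
4. r | ~q, u
5. ~p, u
6. ~q, u
7. []((r | ~q) -> p), v
8. (r | ~q) -> p, v
9. p, v
Accessibility: uRu, uRv, vRv

Satisfiable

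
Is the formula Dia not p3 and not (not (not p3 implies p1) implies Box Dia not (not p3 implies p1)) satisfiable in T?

1. Dia not p3 and not (not (not p3 implies p1) implies Box Dia not (not p3 implies p1)), w0
2. Dia not p3, w0   [and-rule on 1]
3. not (not (not p3 implies p1) implies Box Dia not (not p3 implies p1)), w0   [and-rule on 1]
4. not (not p3 implies p1), w0   [neg-implies-rule on 3]
5. not Box Dia not (not p3 implies p1), w0   [neg-implies-rule on 3]
6. not p3, w0   [neg-implies-rule on 4]
7. not p1, w0   [neg-implies-rule on 4]
8. not p3, w1   [Dia-rule on 2: fresh world w1, w0Rw1]
9. not Dia not (not p3 implies p1), w2   [neg-Box-rule on 5: fresh world w2, w0Rw2]
10. not p3 implies p1, w2   [neg-Dia-rule on 9 via w2Rw2]
11. p1, w2   [implies-rule on 10 (branches; this branch)]
Accessibility: w0Rw0, w0Rw1, w0Rw2, w1Rw1, w2Rw2

Satisfiable (open branch found)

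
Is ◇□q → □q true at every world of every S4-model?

Tableau for the negation ¬(◇□q → □q):
1. ¬(◇□q → □q), u
2. ◇□q, u
3. ¬□q, u
4. □q, v
5. q, v
6. ¬q, w
Accessibility: uRu, uRv, uRw, vRv, wRw
The negation has an open branch (countermodel exists).

Not valid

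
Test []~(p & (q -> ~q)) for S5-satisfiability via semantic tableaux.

Satisfiable

1. []~(p & (q -> ~q)), u
2. ~(p & (q -> ~q)), u
3. ~(q -> ~q), u
4. q, u
Accessibility: uRu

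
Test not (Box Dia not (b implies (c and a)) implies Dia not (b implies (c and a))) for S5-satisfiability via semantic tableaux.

Unsatisfiable (every branch closes)

1. not (Box Dia not (b implies (c and a)) implies Dia not (b implies (c and a))), 0
2. Box Dia not (b implies (c and a)), 0   [neg-implies-rule on 1]
3. not Dia not (b implies (c and a)), 0   [neg-implies-rule on 1]
4. Dia not (b implies (c and a)), 0   [Box-rule on 2 via 0R0]
5. b implies (c and a), 0   [neg-Dia-rule on 3 via 0R0]
6. c and a, 0   [implies-rule on 5 (branches; this branch)]
7. c, 0   [and-rule on 6]
8. a, 0   [and-rule on 6]
9. not (b implies (c and a)), 1   [Dia-rule on 4: fresh world 1, 0R1]
10. b, 1   [neg-implies-rule on 9]
11. not (c and a), 1   [neg-implies-rule on 9]
12. Dia not (b implies (c and a)), 1   [Box-rule on 2 via 0R1]
13. b implies (c and a), 1   [neg-Dia-rule on 3 via 0R1]
14. not a, 1   [neg-and-rule on 11 (branches; this branch)]
15. c and a, 1   [implies-rule on 13 (branches; this branch)]
16. c, 1   [and-rule on 15]
17. a, 1   [and-rule on 15]
Accessibility: 0R0, 0R1, 1R0, 1R1
Branch closes: a and not a both at 1.
All branches of the tableau close; one closing branch shown above.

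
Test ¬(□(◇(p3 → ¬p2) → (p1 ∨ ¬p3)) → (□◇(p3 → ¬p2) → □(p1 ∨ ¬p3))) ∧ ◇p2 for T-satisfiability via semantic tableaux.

1. ¬(□(◇(p3 → ¬p2) → (p1 ∨ ¬p3)) → (□◇(p3 → ¬p2) → □(p1 ∨ ¬p3))) ∧ ◇p2, 0
2. ¬(□(◇(p3 → ¬p2) → (p1 ∨ ¬p3)) → (□◇(p3 → ¬p2) → □(p1 ∨ ¬p3))), 0
3. ◇p2, 0
4. □(◇(p3 → ¬p2) → (p1 ∨ ¬p3)), 0
5. ¬(□◇(p3 → ¬p2) → □(p1 ∨ ¬p3)), 0
6. □◇(p3 → ¬p2), 0
7. ¬□(p1 ∨ ¬p3), 0
8. ◇(p3 → ¬p2) → (p1 ∨ ¬p3), 0
9. ◇(p3 → ¬p2), 0
10. p1 ∨ ¬p3, 0
11. ¬p3, 0
12. p2, 1
13. ◇(p3 → ¬p2) → (p1 ∨ ¬p3), 1
14. ◇(p3 → ¬p2), 1
15. p1 ∨ ¬p3, 1
16. ¬p3, 1
17. ¬(p1 ∨ ¬p3), 2
18. ¬p1, 2
19. p3, 2
20. ◇(p3 → ¬p2) → (p1 ∨ ¬p3), 2
21. ◇(p3 → ¬p2), 2
22. ¬◇(p3 → ¬p2), 2
23. ¬(p3 → ¬p2), 2
24. p2, 2
25. p3 → ¬p2, 3
26. ◇(p3 → ¬p2) → (p1 ∨ ¬p3), 3
27. ◇(p3 → ¬p2), 3
28. ¬p2, 3
29. p1 ∨ ¬p3, 3
30. ¬p3, 3
31. p3 → ¬p2, 4
32. ¬p2, 4
33. p3 → ¬p2, 5
34. ¬(p3 → ¬p2), 5
35. p3, 5
36. p2, 5
37. ¬p2, 5
Accessibility: 0R0, 0R1, 0R2, 0R3, 1R1, 1R4, 2R2, 2R5, 3R3, 4R4, 5R5
Branch closes: p2 and ¬p2 both at 5.
Every branch closes; the branch above is one of them.

Unsatisfiable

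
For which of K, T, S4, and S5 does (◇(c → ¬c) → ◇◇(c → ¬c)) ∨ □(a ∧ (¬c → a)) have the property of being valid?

K-tableau for the negation ¬((◇(c → ¬c) → ◇◇(c → ¬c)) ∨ □(a ∧ (¬c → a))):
1. ¬((◇(c → ¬c) → ◇◇(c → ¬c)) ∨ □(a ∧ (¬c → a))), u
2. ¬(◇(c → ¬c) → ◇◇(c → ¬c)), u   [¬∨-rule on 1]
3. ¬□(a ∧ (¬c → a)), u   [¬∨-rule on 1]
4. ◇(c → ¬c), u   [¬→-rule on 2]
5. ¬◇◇(c → ¬c), u   [¬→-rule on 2]
6. ¬(a ∧ (¬c → a)), v   [¬□-rule on 3: fresh world v, uRv]
7. ¬◇(c → ¬c), v   [¬◇-rule on 5 via uRv]
8. ¬(¬c → a), v   [¬∧-rule on 6 (branches; this branch)]
9. ¬c, v   [¬→-rule on 8]
10. ¬a, v   [¬→-rule on 8]
11. c → ¬c, w   [◇-rule on 4: fresh world w, uRw]
12. ¬◇(c → ¬c), w   [¬◇-rule on 5 via uRw]
13. ¬c, w   [→-rule on 11 (branches; this branch)]
Accessibility: uRv, uRw
Complete open branch: countermodel on a K-frame, so not valid in K.
T-tableau for the negation ¬((◇(c → ¬c) → ◇◇(c → ¬c)) ∨ □(a ∧ (¬c → a))):
1. ¬((◇(c → ¬c) → ◇◇(c → ¬c)) ∨ □(a ∧ (¬c → a))), u
2. ¬(◇(c → ¬c) → ◇◇(c → ¬c)), u   [¬∨-rule on 1]
3. ¬□(a ∧ (¬c → a)), u   [¬∨-rule on 1]
4. ◇(c → ¬c), u   [¬→-rule on 2]
5. ¬◇◇(c → ¬c), u   [¬→-rule on 2]
6. ¬◇(c → ¬c), u   [¬◇-rule on 5 via uRu]
7. ¬(c → ¬c), u   [¬◇-rule on 6 via uRu]
8. c, u   [¬→-rule on 7]
9. ¬(a ∧ (¬c → a)), v   [¬□-rule on 3: fresh world v, uRv]
10. ¬◇(c → ¬c), v   [¬◇-rule on 5 via uRv]
11. ¬(c → ¬c), v   [¬◇-rule on 6 via uRv]
12. c, v   [¬→-rule on 11]
13. ¬a, v   [¬∧-rule on 9 (branches; this branch)]
14. c → ¬c, w   [◇-rule on 4: fresh world w, uRw]
15. ¬◇(c → ¬c), w   [¬◇-rule on 5 via uRw]
16. ¬(c → ¬c), w   [¬◇-rule on 6 via uRw]
17. c, w   [¬→-rule on 16]
18. ¬c, w   [→-rule on 14 (branches; this branch)]
Accessibility: uRu, uRv, uRw, vRv, wRw
Branch closes: c and ¬c both at w.
Every branch closes (one shown): valid in T, hence also in S4, S5 (every theorem of T is a theorem of S4 and S5).

T, S4, S5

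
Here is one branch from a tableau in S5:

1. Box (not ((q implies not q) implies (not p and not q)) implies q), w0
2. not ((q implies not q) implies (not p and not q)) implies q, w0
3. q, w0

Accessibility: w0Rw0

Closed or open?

No, open

No world carries both an atom and its negation.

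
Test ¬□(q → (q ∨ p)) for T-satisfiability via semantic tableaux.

Unsatisfiable (every branch closes)

1. ¬□(q → (q ∨ p)), 0
2. ¬(q → (q ∨ p)), 1
3. q, 1
4. ¬(q ∨ p), 1
5. ¬q, 1
6. ¬p, 1
Accessibility: 0R0, 0R1, 1R1
Branch closes: q and ¬q both at 1.
Every branch closes; the branch above is one of them.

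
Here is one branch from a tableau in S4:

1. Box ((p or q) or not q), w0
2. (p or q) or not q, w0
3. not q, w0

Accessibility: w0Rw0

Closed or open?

Open

No world carries both an atom and its negation.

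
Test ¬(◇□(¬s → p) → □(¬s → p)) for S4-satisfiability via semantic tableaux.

Yes, satisfiable

1. ¬(◇□(¬s → p) → □(¬s → p)), w0
2. ◇□(¬s → p), w0
3. ¬□(¬s → p), w0
4. □(¬s → p), w1
5. ¬s → p, w1
6. p, w1
7. ¬(¬s → p), w2
8. ¬s, w2
9. ¬p, w2
Accessibility: w0Rw0, w0Rw1, w0Rw2, w1Rw1, w2Rw2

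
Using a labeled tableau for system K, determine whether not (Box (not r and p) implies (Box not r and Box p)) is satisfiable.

Unsatisfiable (every branch closes)

1. not (Box (not r and p) implies (Box not r and Box p)), 0
2. Box (not r and p), 0
3. not (Box not r and Box p), 0
4. not Box p, 0
5. not p, 1
6. not r and p, 1
7. not r, 1
8. p, 1
Accessibility: 0R1
Branch closes: p and not p both at 1.
Every branch closes; the branch above is one of them.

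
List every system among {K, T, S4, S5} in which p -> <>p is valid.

T, S4, S5

T-tableau for the negation ~(p -> <>p):
1. ~(p -> <>p), u
2. p, u   [~->-rule on 1]
3. ~<>p, u   [~->-rule on 1]
4. ~p, u   [~<>-rule on 3 via uRu]
Accessibility: uRu
Branch closes: p and ~p both at u.
Every branch closes (one shown): valid in T, hence also in S4, S5 (every theorem of T is a theorem of S4 and S5).
K-tableau for the negation ~(p -> <>p):
1. ~(p -> <>p), u
2. p, u   [~->-rule on 1]
3. ~<>p, u   [~->-rule on 1]
Complete open branch: countermodel on a K-frame, so not valid in K.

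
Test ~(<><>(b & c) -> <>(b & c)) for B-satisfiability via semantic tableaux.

Yes, satisfiable

1. ~(<><>(b & c) -> <>(b & c)), u
2. <><>(b & c), u
3. ~<>(b & c), u
4. ~(b & c), u
5. ~c, u
6. <>(b & c), v
7. ~(b & c), v
8. ~c, v
9. b & c, w
10. b, w
11. c, w
Accessibility: uRu, uRv, vRu, vRv, vRw, wRv, wRw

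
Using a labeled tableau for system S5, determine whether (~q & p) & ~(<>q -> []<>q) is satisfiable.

1. (~q & p) & ~(<>q -> []<>q), 0
2. ~q & p, 0   [&-rule on 1]
3. ~(<>q -> []<>q), 0   [&-rule on 1]
4. ~q, 0   [&-rule on 2]
5. p, 0   [&-rule on 2]
6. <>q, 0   [~->-rule on 3]
7. ~[]<>q, 0   [~->-rule on 3]
8. q, 1   [<>-rule on 6: fresh world 1, 0R1]
9. ~<>q, 2   [~[]-rule on 7: fresh world 2, 0R2]
10. ~q, 1   [~<>-rule on 9 via 2R1]
Accessibility: 0R0, 0R1, 0R2, 1R0, 1R1, 1R2, 2R0, 2R1, 2R2
Branch closes: q and ~q both at 1.
Every branch closes; the branch above is one of them.

Unsatisfiable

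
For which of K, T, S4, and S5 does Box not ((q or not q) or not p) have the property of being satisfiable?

K

K-tableau for the formula:
1. Box not ((q or not q) or not p), w0
Complete open branch: satisfiable in K.
T-tableau for the formula:
1. Box not ((q or not q) or not p), w0
2. not ((q or not q) or not p), w0
3. not (q or not q), w0
4. p, w0
5. not q, w0
6. q, w0
Accessibility: w0Rw0
Branch closes: q and not q both at w0.
Every branch closes (one shown): unsatisfiable in T, hence also in S4, S5 (every S4/S5-frame is a T-frame).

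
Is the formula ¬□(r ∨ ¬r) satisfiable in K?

Unsatisfiable (every branch closes)

1. ¬□(r ∨ ¬r), 0
2. ¬(r ∨ ¬r), 1   [¬□-rule on 1: fresh world 1, 0R1]
3. ¬r, 1   [¬∨-rule on 2]
4. r, 1   [¬∨-rule on 2]
Accessibility: 0R1
Branch closes: r and ¬r both at 1.
All branches of the tableau close; one closing branch shown above.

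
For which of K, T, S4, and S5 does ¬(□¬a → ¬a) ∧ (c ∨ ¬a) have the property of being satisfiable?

K-tableau for the formula:
1. ¬(□¬a → ¬a) ∧ (c ∨ ¬a), u
2. ¬(□¬a → ¬a), u
3. c ∨ ¬a, u
4. □¬a, u
5. a, u
6. c, u
Complete open branch: satisfiable in K.
T-tableau for the formula:
1. ¬(□¬a → ¬a) ∧ (c ∨ ¬a), u
2. ¬(□¬a → ¬a), u
3. c ∨ ¬a, u
4. □¬a, u
5. a, u
6. ¬a, u
Accessibility: uRu
Branch closes: a and ¬a both at u.
Every branch closes (one shown): unsatisfiable in T, hence also in S4, S5 (every S4/S5-frame is a T-frame).

K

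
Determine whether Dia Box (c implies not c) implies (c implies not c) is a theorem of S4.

Tableau for the negation not (Dia Box (c implies not c) implies (c implies not c)):
1. not (Dia Box (c implies not c) implies (c implies not c)), 0
2. Dia Box (c implies not c), 0
3. not (c implies not c), 0
4. c, 0
5. Box (c implies not c), 1
6. c implies not c, 1
7. not c, 1
Accessibility: 0R0, 0R1, 1R1
The negation has an open branch (countermodel exists).

Not valid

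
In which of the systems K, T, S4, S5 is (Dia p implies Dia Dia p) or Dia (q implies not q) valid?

T, S4, S5

T-tableau for the negation not ((Dia p implies Dia Dia p) or Dia (q implies not q)):
1. not ((Dia p implies Dia Dia p) or Dia (q implies not q)), w0
2. not (Dia p implies Dia Dia p), w0   [neg-or-rule on 1]
3. not Dia (q implies not q), w0   [neg-or-rule on 1]
4. Dia p, w0   [neg-implies-rule on 2]
5. not Dia Dia p, w0   [neg-implies-rule on 2]
6. not (q implies not q), w0   [neg-Dia-rule on 3 via w0Rw0]
7. q, w0   [neg-implies-rule on 6]
8. not Dia p, w0   [neg-Dia-rule on 5 via w0Rw0]
9. not p, w0   [neg-Dia-rule on 8 via w0Rw0]
10. p, w1   [Dia-rule on 4: fresh world w1, w0Rw1]
11. not (q implies not q), w1   [neg-Dia-rule on 3 via w0Rw1]
12. q, w1   [neg-implies-rule on 11]
13. not Dia p, w1   [neg-Dia-rule on 5 via w0Rw1]
14. not p, w1   [neg-Dia-rule on 8 via w0Rw1]
Accessibility: w0Rw0, w0Rw1, w1Rw1
Branch closes: p and not p both at w1.
Every branch closes (one shown): valid in T, hence also in S4, S5 (every theorem of T is a theorem of S4 and S5).
K-tableau for the negation not ((Dia p implies Dia Dia p) or Dia (q implies not q)):
1. not ((Dia p implies Dia Dia p) or Dia (q implies not q)), w0
2. not (Dia p implies Dia Dia p), w0   [neg-or-rule on 1]
3. not Dia (q implies not q), w0   [neg-or-rule on 1]
4. Dia p, w0   [neg-implies-rule on 2]
5. not Dia Dia p, w0   [neg-implies-rule on 2]
6. p, w1   [Dia-rule on 4: fresh world w1, w0Rw1]
7. not (q implies not q), w1   [neg-Dia-rule on 3 via w0Rw1]
8. q, w1   [neg-implies-rule on 7]
9. not Dia p, w1   [neg-Dia-rule on 5 via w0Rw1]
Accessibility: w0Rw1
Complete open branch: countermodel on a K-frame, so not valid in K.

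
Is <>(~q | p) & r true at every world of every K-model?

Tableau for the negation ~(<>(~q | p) & r):
1. ~(<>(~q | p) & r), w0
2. ~r, w0
The negation has an open branch (countermodel exists).

Invalid (countermodel exists)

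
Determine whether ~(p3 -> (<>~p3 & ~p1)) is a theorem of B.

No, not valid

Tableau for the negation p3 -> (<>~p3 & ~p1):
1. p3 -> (<>~p3 & ~p1), w0
2. <>~p3 & ~p1, w0
3. <>~p3, w0
4. ~p1, w0
5. ~p3, w1
Accessibility: w0Rw0, w0Rw1, w1Rw0, w1Rw1
The negation has an open branch (countermodel exists).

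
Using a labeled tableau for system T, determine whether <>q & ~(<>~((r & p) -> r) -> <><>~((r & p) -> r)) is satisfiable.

Unsatisfiable

1. <>q & ~(<>~((r & p) -> r) -> <><>~((r & p) -> r)), w0
2. <>q, w0   [&-rule on 1]
3. ~(<>~((r & p) -> r) -> <><>~((r & p) -> r)), w0   [&-rule on 1]
4. <>~((r & p) -> r), w0   [~->-rule on 3]
5. ~<><>~((r & p) -> r), w0   [~->-rule on 3]
6. ~<>~((r & p) -> r), w0   [~<>-rule on 5 via w0Rw0]
7. (r & p) -> r, w0   [~<>-rule on 6 via w0Rw0]
8. ~(r & p), w0   [->-rule on 7 (branches; this branch)]
9. ~p, w0   [~&-rule on 8 (branches; this branch)]
10. q, w1   [<>-rule on 2: fresh world w1, w0Rw1]
11. ~<>~((r & p) -> r), w1   [~<>-rule on 5 via w0Rw1]
12. (r & p) -> r, w1   [~<>-rule on 6 via w0Rw1]
13. ~(r & p), w1   [->-rule on 12 (branches; this branch)]
14. ~p, w1   [~&-rule on 13 (branches; this branch)]
15. ~((r & p) -> r), w2   [<>-rule on 4: fresh world w2, w0Rw2]
16. r & p, w2   [~->-rule on 15]
17. ~r, w2   [~->-rule on 15]
18. r, w2   [&-rule on 16]
19. p, w2   [&-rule on 16]
Accessibility: w0Rw0, w0Rw1, w0Rw2, w1Rw1, w2Rw2
Branch closes: r and ~r both at w2.
All branches of the tableau close; one closing branch shown above.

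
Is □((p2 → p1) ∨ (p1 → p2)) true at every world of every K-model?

Yes, valid

Tableau for the negation ¬□((p2 → p1) ∨ (p1 → p2)):
1. ¬□((p2 → p1) ∨ (p1 → p2)), 0
2. ¬((p2 → p1) ∨ (p1 → p2)), 1
3. ¬(p2 → p1), 1
4. ¬(p1 → p2), 1
5. p2, 1
6. ¬p1, 1
7. p1, 1
8. ¬p2, 1
Accessibility: 0R1
Branch closes: p1 and ¬p1 both at 1.
Every branch of the negation's tableau closes; the branch above is one of them.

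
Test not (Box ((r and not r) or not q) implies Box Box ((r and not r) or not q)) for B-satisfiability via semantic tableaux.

Yes, satisfiable

1. not (Box ((r and not r) or not q) implies Box Box ((r and not r) or not q)), 0
2. Box ((r and not r) or not q), 0
3. not Box Box ((r and not r) or not q), 0
4. (r and not r) or not q, 0
5. not q, 0
6. not Box ((r and not r) or not q), 1
7. (r and not r) or not q, 1
8. not q, 1
9. not ((r and not r) or not q), 2
10. not (r and not r), 2
11. q, 2
12. r, 2
Accessibility: 0R0, 0R1, 1R0, 1R1, 1R2, 2R1, 2R2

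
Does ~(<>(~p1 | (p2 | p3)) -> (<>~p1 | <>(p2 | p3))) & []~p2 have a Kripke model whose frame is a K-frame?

1. ~(<>(~p1 | (p2 | p3)) -> (<>~p1 | <>(p2 | p3))) & []~p2, u
2. ~(<>(~p1 | (p2 | p3)) -> (<>~p1 | <>(p2 | p3))), u
3. []~p2, u
4. <>(~p1 | (p2 | p3)), u
5. ~(<>~p1 | <>(p2 | p3)), u
6. ~<>~p1, u
7. ~<>(p2 | p3), u
8. ~p1 | (p2 | p3), v
9. ~p2, v
10. p1, v
11. ~(p2 | p3), v
12. ~p3, v
13. p2 | p3, v
14. p3, v
Accessibility: uRv
Branch closes: p3 and ~p3 both at v.
Every branch closes; the branch above is one of them.

Unsatisfiable (every branch closes)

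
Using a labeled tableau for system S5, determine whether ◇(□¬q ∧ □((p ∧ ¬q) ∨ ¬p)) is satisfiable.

1. ◇(□¬q ∧ □((p ∧ ¬q) ∨ ¬p)), 0
2. □¬q ∧ □((p ∧ ¬q) ∨ ¬p), 1
3. □¬q, 1
4. □((p ∧ ¬q) ∨ ¬p), 1
5. ¬q, 0
6. ¬q, 1
7. (p ∧ ¬q) ∨ ¬p, 0
8. (p ∧ ¬q) ∨ ¬p, 1
9. ¬p, 0
10. ¬p, 1
Accessibility: 0R0, 0R1, 1R0, 1R1

Satisfiable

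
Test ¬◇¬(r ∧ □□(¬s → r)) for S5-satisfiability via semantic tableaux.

Satisfiable

1. ¬◇¬(r ∧ □□(¬s → r)), 0
2. r ∧ □□(¬s → r), 0
3. r, 0
4. □□(¬s → r), 0
5. □(¬s → r), 0
6. ¬s → r, 0
Accessibility: 0R0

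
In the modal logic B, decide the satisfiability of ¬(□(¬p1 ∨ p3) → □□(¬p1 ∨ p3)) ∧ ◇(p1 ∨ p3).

Satisfiable

1. ¬(□(¬p1 ∨ p3) → □□(¬p1 ∨ p3)) ∧ ◇(p1 ∨ p3), u
2. ¬(□(¬p1 ∨ p3) → □□(¬p1 ∨ p3)), u
3. ◇(p1 ∨ p3), u
4. □(¬p1 ∨ p3), u
5. ¬□□(¬p1 ∨ p3), u
6. ¬p1 ∨ p3, u
7. p3, u
8. p1 ∨ p3, v
9. ¬p1 ∨ p3, v
10. p3, v
11. ¬□(¬p1 ∨ p3), w
12. ¬p1 ∨ p3, w
13. p3, w
14. ¬(¬p1 ∨ p3), x
15. p1, x
16. ¬p3, x
Accessibility: uRu, uRv, uRw, vRu, vRv, wRu, wRw, wRx, xRw, xRx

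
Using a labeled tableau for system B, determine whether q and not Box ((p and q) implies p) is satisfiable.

No, unsatisfiable

1. q and not Box ((p and q) implies p), w0
2. q, w0
3. not Box ((p and q) implies p), w0
4. not ((p and q) implies p), w1
5. p and q, w1
6. not p, w1
7. p, w1
8. q, w1
Accessibility: w0Rw0, w0Rw1, w1Rw0, w1Rw1
Branch closes: p and not p both at w1.
All branches of the tableau close; one closing branch shown above.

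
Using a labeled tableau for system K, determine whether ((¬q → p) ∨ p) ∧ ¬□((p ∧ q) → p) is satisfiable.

No, unsatisfiable

1. ((¬q → p) ∨ p) ∧ ¬□((p ∧ q) → p), w0
2. (¬q → p) ∨ p, w0
3. ¬□((p ∧ q) → p), w0
4. ¬q → p, w0
5. p, w0
6. ¬((p ∧ q) → p), w1
7. p ∧ q, w1
8. ¬p, w1
9. p, w1
10. q, w1
Accessibility: w0Rw1
Branch closes: p and ¬p both at w1.
All branches of the tableau close; one closing branch shown above.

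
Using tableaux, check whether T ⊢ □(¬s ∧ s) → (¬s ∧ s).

Valid in T

Tableau for the negation ¬(□(¬s ∧ s) → (¬s ∧ s)):
1. ¬(□(¬s ∧ s) → (¬s ∧ s)), u
2. □(¬s ∧ s), u   [¬→-rule on 1]
3. ¬(¬s ∧ s), u   [¬→-rule on 1]
4. ¬s ∧ s, u   [□-rule on 2 via uRu]
5. ¬s, u   [∧-rule on 4]
6. s, u   [∧-rule on 4]
Accessibility: uRu
Branch closes: s and ¬s both at u.
Every branch of the negation's tableau closes; the branch above is one of them.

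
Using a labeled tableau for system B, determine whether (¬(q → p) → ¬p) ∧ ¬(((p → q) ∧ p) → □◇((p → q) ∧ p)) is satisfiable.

Unsatisfiable

1. (¬(q → p) → ¬p) ∧ ¬(((p → q) ∧ p) → □◇((p → q) ∧ p)), 0
2. ¬(q → p) → ¬p, 0   [∧-rule on 1]
3. ¬(((p → q) ∧ p) → □◇((p → q) ∧ p)), 0   [∧-rule on 1]
4. (p → q) ∧ p, 0   [¬→-rule on 3]
5. ¬□◇((p → q) ∧ p), 0   [¬→-rule on 3]
6. p → q, 0   [∧-rule on 4]
7. p, 0   [∧-rule on 4]
8. q → p, 0   [→-rule on 2 (branches; this branch)]
9. q, 0   [→-rule on 6 (branches; this branch)]
10. ¬◇((p → q) ∧ p), 1   [¬□-rule on 5: fresh world 1, 0R1]
11. ¬((p → q) ∧ p), 0   [¬◇-rule on 10 via 1R0]
12. ¬((p → q) ∧ p), 1   [¬◇-rule on 10 via 1R1]
13. ¬(p → q), 0   [¬∧-rule on 11 (branches; this branch)]
14. ¬q, 0   [¬→-rule on 13]
Accessibility: 0R0, 0R1, 1R0, 1R1
Branch closes: q and ¬q both at 0.
All branches of the tableau close; one closing branch shown above.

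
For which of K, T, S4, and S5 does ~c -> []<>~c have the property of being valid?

S5

S5-tableau for the negation ~(~c -> []<>~c):
1. ~(~c -> []<>~c), 0
2. ~c, 0   [~->-rule on 1]
3. ~[]<>~c, 0   [~->-rule on 1]
4. ~<>~c, 1   [~[]-rule on 3: fresh world 1, 0R1]
5. c, 0   [~<>-rule on 4 via 1R0]
Accessibility: 0R0, 0R1, 1R0, 1R1
Branch closes: c and ~c both at 0.
Every branch closes (one shown): valid in S5.
S4-tableau for the negation ~(~c -> []<>~c):
1. ~(~c -> []<>~c), 0
2. ~c, 0   [~->-rule on 1]
3. ~[]<>~c, 0   [~->-rule on 1]
4. ~<>~c, 1   [~[]-rule on 3: fresh world 1, 0R1]
5. c, 1   [~<>-rule on 4 via 1R1]
Accessibility: 0R0, 0R1, 1R1
Complete open branch: countermodel on an S4-frame, so not valid in S4, nor in K, T (the same frame is also a K-frame and a T-frame).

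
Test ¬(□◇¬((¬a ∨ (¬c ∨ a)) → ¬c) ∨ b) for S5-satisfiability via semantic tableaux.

1. ¬(□◇¬((¬a ∨ (¬c ∨ a)) → ¬c) ∨ b), u
2. ¬□◇¬((¬a ∨ (¬c ∨ a)) → ¬c), u
3. ¬b, u
4. ¬◇¬((¬a ∨ (¬c ∨ a)) → ¬c), v
5. (¬a ∨ (¬c ∨ a)) → ¬c, u
6. (¬a ∨ (¬c ∨ a)) → ¬c, v
7. ¬c, u
8. ¬c, v
Accessibility: uRu, uRv, vRu, vRv

Satisfiable (open branch found)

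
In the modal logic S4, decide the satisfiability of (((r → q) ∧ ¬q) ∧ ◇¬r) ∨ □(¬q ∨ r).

1. (((r → q) ∧ ¬q) ∧ ◇¬r) ∨ □(¬q ∨ r), 0
2. □(¬q ∨ r), 0   [∨-rule on 1 (branches; this branch)]
3. ¬q ∨ r, 0   [□-rule on 2 via 0R0]
4. r, 0   [∨-rule on 3 (branches; this branch)]
Accessibility: 0R0

Satisfiable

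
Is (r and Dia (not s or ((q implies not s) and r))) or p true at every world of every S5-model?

Invalid (countermodel exists)

Tableau for the negation not ((r and Dia (not s or ((q implies not s) and r))) or p):
1. not ((r and Dia (not s or ((q implies not s) and r))) or p), u
2. not (r and Dia (not s or ((q implies not s) and r))), u   [neg-or-rule on 1]
3. not p, u   [neg-or-rule on 1]
4. not Dia (not s or ((q implies not s) and r)), u   [neg-and-rule on 2 (branches; this branch)]
5. not (not s or ((q implies not s) and r)), u   [neg-Dia-rule on 4 via uRu]
6. s, u   [neg-or-rule on 5]
7. not ((q implies not s) and r), u   [neg-or-rule on 5]
8. not r, u   [neg-and-rule on 7 (branches; this branch)]
Accessibility: uRu
The negation has an open branch (countermodel exists).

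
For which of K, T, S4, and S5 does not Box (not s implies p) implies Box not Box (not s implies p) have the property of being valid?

S5

S5-tableau for the negation not (not Box (not s implies p) implies Box not Box (not s implies p)):
1. not (not Box (not s implies p) implies Box not Box (not s implies p)), w0
2. not Box (not s implies p), w0
3. not Box not Box (not s implies p), w0
4. not (not s implies p), w1
5. not s, w1
6. not p, w1
7. Box (not s implies p), w2
8. not s implies p, w0
9. not s implies p, w1
10. not s implies p, w2
11. p, w0
12. p, w1
Accessibility: w0Rw0, w0Rw1, w0Rw2, w1Rw0, w1Rw1, w1Rw2, w2Rw0, w2Rw1, w2Rw2
Branch closes: p and not p both at w1.
Every branch closes (one shown): valid in S5.
S4-tableau for the negation not (not Box (not s implies p) implies Box not Box (not s implies p)):
1. not (not Box (not s implies p) implies Box not Box (not s implies p)), w0
2. not Box (not s implies p), w0
3. not Box not Box (not s implies p), w0
4. not (not s implies p), w1
5. not s, w1
6. not p, w1
7. Box (not s implies p), w2
8. not s implies p, w2
9. p, w2
Accessibility: w0Rw0, w0Rw1, w0Rw2, w1Rw1, w2Rw2
Complete open branch: countermodel on an S4-frame, so not valid in S4, nor in K, T (the same frame is also a K-frame and a T-frame).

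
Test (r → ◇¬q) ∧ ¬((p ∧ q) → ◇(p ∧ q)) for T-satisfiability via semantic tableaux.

1. (r → ◇¬q) ∧ ¬((p ∧ q) → ◇(p ∧ q)), 0
2. r → ◇¬q, 0
3. ¬((p ∧ q) → ◇(p ∧ q)), 0
4. p ∧ q, 0
5. ¬◇(p ∧ q), 0
6. p, 0
7. q, 0
8. ¬(p ∧ q), 0
9. ◇¬q, 0
10. ¬q, 0
Accessibility: 0R0
Branch closes: q and ¬q both at 0.
All branches of the tableau close; one closing branch shown above.

Unsatisfiable (every branch closes)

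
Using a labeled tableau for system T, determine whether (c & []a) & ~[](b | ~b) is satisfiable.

No, unsatisfiable

1. (c & []a) & ~[](b | ~b), w0
2. c & []a, w0
3. ~[](b | ~b), w0
4. c, w0
5. []a, w0
6. a, w0
7. ~(b | ~b), w1
8. ~b, w1
9. b, w1
Accessibility: w0Rw0, w0Rw1, w1Rw1
Branch closes: b and ~b both at w1.
All branches of the tableau close; one closing branch shown above.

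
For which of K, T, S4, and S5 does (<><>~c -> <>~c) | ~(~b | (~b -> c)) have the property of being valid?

T-tableau for the negation ~((<><>~c -> <>~c) | ~(~b | (~b -> c))):
1. ~((<><>~c -> <>~c) | ~(~b | (~b -> c))), u
2. ~(<><>~c -> <>~c), u   [~|-rule on 1]
3. ~b | (~b -> c), u   [~|-rule on 1]
4. <><>~c, u   [~->-rule on 2]
5. ~<>~c, u   [~->-rule on 2]
6. c, u   [~<>-rule on 5 via uRu]
7. ~b -> c, u   [|-rule on 3 (branches; this branch)]
8. <>~c, v   [<>-rule on 4: fresh world v, uRv]
9. c, v   [~<>-rule on 5 via uRv]
10. ~c, w   [<>-rule on 8: fresh world w, vRw]
Accessibility: uRu, uRv, vRv, vRw, wRw
Complete open branch: countermodel on a T-frame, so not valid in T, nor in K (the same frame is also a K-frame).
S4-tableau for the negation ~((<><>~c -> <>~c) | ~(~b | (~b -> c))):
1. ~((<><>~c -> <>~c) | ~(~b | (~b -> c))), u
2. ~(<><>~c -> <>~c), u   [~|-rule on 1]
3. ~b | (~b -> c), u   [~|-rule on 1]
4. <><>~c, u   [~->-rule on 2]
5. ~<>~c, u   [~->-rule on 2]
6. c, u   [~<>-rule on 5 via uRu]
7. ~b -> c, u   [|-rule on 3 (branches; this branch)]
8. <>~c, v   [<>-rule on 4: fresh world v, uRv]
9. c, v   [~<>-rule on 5 via uRv]
10. ~c, w   [<>-rule on 8: fresh world w, vRw]
11. c, w   [~<>-rule on 5 via uRw]
Accessibility: uRu, uRv, uRw, vRv, vRw, wRw
Branch closes: c and ~c both at w.
Every branch closes (one shown): valid in S4, hence also in S5 (every theorem of S4 is a theorem of S5).

S4, S5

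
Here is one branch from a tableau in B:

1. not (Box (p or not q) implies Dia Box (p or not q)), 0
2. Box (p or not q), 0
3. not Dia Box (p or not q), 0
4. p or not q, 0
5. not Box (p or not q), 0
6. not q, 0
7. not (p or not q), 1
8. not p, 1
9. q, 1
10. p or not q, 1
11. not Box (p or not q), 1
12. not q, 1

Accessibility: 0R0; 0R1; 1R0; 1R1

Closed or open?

Both q and not q appear at 1.

Yes, closed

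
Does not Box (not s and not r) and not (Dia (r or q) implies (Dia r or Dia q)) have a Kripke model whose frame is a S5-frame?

Unsatisfiable (every branch closes)

1. not Box (not s and not r) and not (Dia (r or q) implies (Dia r or Dia q)), w0
2. not Box (not s and not r), w0   [and-rule on 1]
3. not (Dia (r or q) implies (Dia r or Dia q)), w0   [and-rule on 1]
4. Dia (r or q), w0   [neg-implies-rule on 3]
5. not (Dia r or Dia q), w0   [neg-implies-rule on 3]
6. not Dia r, w0   [neg-or-rule on 5]
7. not Dia q, w0   [neg-or-rule on 5]
8. not r, w0   [neg-Dia-rule on 6 via w0Rw0]
9. not q, w0   [neg-Dia-rule on 7 via w0Rw0]
10. not (not s and not r), w1   [neg-Box-rule on 2: fresh world w1, w0Rw1]
11. not r, w1   [neg-Dia-rule on 6 via w0Rw1]
12. not q, w1   [neg-Dia-rule on 7 via w0Rw1]
13. s, w1   [neg-and-rule on 10 (branches; this branch)]
14. r or q, w2   [Dia-rule on 4: fresh world w2, w0Rw2]
15. not r, w2   [neg-Dia-rule on 6 via w0Rw2]
16. not q, w2   [neg-Dia-rule on 7 via w0Rw2]
17. q, w2   [or-rule on 14 (branches; this branch)]
Accessibility: w0Rw0, w0Rw1, w0Rw2, w1Rw0, w1Rw1, w1Rw2, w2Rw0, w2Rw1, w2Rw2
Branch closes: q and not q both at w2.
(One branch shown.) All branches close.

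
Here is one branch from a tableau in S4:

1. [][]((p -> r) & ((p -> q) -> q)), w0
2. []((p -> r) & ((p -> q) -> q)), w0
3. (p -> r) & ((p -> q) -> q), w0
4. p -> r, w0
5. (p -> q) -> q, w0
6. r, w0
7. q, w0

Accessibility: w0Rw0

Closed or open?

No world carries both an atom and its negation.

No, open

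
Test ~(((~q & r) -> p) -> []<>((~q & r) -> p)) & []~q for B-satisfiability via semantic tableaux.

Unsatisfiable (every branch closes)

1. ~(((~q & r) -> p) -> []<>((~q & r) -> p)) & []~q, u
2. ~(((~q & r) -> p) -> []<>((~q & r) -> p)), u   [&-rule on 1]
3. []~q, u   [&-rule on 1]
4. (~q & r) -> p, u   [~->-rule on 2]
5. ~[]<>((~q & r) -> p), u   [~->-rule on 2]
6. ~q, u   [[]-rule on 3 via uRu]
7. ~(~q & r), u   [->-rule on 4 (branches; this branch)]
8. ~r, u   [~&-rule on 7 (branches; this branch)]
9. ~<>((~q & r) -> p), v   [~[]-rule on 5: fresh world v, uRv]
10. ~q, v   [[]-rule on 3 via uRv]
11. ~((~q & r) -> p), u   [~<>-rule on 9 via vRu]
12. ~q & r, u   [~->-rule on 11]
13. ~p, u   [~->-rule on 11]
14. r, u   [&-rule on 12]
Accessibility: uRu, uRv, vRu, vRv
Branch closes: r and ~r both at u.
(One branch shown.) All branches close.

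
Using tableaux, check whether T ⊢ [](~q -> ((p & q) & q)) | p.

Not valid

Tableau for the negation ~([](~q -> ((p & q) & q)) | p):
1. ~([](~q -> ((p & q) & q)) | p), 0
2. ~[](~q -> ((p & q) & q)), 0   [~|-rule on 1]
3. ~p, 0   [~|-rule on 1]
4. ~(~q -> ((p & q) & q)), 1   [~[]-rule on 2: fresh world 1, 0R1]
5. ~q, 1   [~->-rule on 4]
6. ~((p & q) & q), 1   [~->-rule on 4]
Accessibility: 0R0, 0R1, 1R1
The negation has an open branch (countermodel exists).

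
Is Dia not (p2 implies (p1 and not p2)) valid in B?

Not valid

Tableau for the negation not Dia not (p2 implies (p1 and not p2)):
1. not Dia not (p2 implies (p1 and not p2)), u
2. p2 implies (p1 and not p2), u   [neg-Dia-rule on 1 via uRu]
3. p1 and not p2, u   [implies-rule on 2 (branches; this branch)]
4. p1, u   [and-rule on 3]
5. not p2, u   [and-rule on 3]
Accessibility: uRu
The negation has an open branch (countermodel exists).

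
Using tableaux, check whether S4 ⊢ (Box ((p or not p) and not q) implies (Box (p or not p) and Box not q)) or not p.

Tableau for the negation not ((Box ((p or not p) and not q) implies (Box (p or not p) and Box not q)) or not p):
1. not ((Box ((p or not p) and not q) implies (Box (p or not p) and Box not q)) or not p), u
2. not (Box ((p or not p) and not q) implies (Box (p or not p) and Box not q)), u   [neg-or-rule on 1]
3. p, u   [neg-or-rule on 1]
4. Box ((p or not p) and not q), u   [neg-implies-rule on 2]
5. not (Box (p or not p) and Box not q), u   [neg-implies-rule on 2]
6. (p or not p) and not q, u   [Box-rule on 4 via uRu]
7. p or not p, u   [and-rule on 6]
8. not q, u   [and-rule on 6]
9. not Box not q, u   [neg-and-rule on 5 (branches; this branch)]
10. q, v   [neg-Box-rule on 9: fresh world v, uRv]
11. (p or not p) and not q, v   [Box-rule on 4 via uRv]
12. p or not p, v   [and-rule on 11]
13. not q, v   [and-rule on 11]
Accessibility: uRu, uRv, vRv
Branch closes: q and not q both at v.
Every branch of the negation's tableau closes; the branch above is one of them.

Yes, valid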